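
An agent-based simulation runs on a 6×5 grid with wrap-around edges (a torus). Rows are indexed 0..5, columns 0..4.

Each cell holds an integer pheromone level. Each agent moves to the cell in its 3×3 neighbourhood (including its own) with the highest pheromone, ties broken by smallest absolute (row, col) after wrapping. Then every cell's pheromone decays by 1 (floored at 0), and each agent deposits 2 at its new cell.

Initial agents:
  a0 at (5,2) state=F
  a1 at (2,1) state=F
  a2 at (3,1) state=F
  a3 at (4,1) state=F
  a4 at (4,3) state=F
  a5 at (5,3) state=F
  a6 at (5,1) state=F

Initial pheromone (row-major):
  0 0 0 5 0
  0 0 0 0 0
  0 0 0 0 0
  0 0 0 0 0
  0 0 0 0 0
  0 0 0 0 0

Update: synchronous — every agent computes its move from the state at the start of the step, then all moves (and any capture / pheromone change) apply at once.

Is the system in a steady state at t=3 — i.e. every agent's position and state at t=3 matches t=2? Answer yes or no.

t=1: a0@(0,3) a1@(1,0) a2@(2,0) a3@(3,0) a4@(3,2) a5@(0,3) a6@(0,0) | pheromone: 2 0 0 8 0 / 2 0 0 0 0 / 2 0 0 0 0 / 2 0 2 0 0 / 0 0 0 0 0 / 0 0 0 0 0
t=2: a0@(0,3) a1@(0,0) a2@(1,0) a3@(2,0) a4@(3,2) a5@(0,3) a6@(0,0) | pheromone: 5 0 0 11 0 / 3 0 0 0 0 / 3 0 0 0 0 / 1 0 3 0 0 / 0 0 0 0 0 / 0 0 0 0 0
t=3: a0@(0,3) a1@(0,0) a2@(0,0) a3@(1,0) a4@(3,2) a5@(0,3) a6@(0,0) | pheromone: 10 0 0 14 0 / 4 0 0 0 0 / 2 0 0 0 0 / 0 0 4 0 0 / 0 0 0 0 0 / 0 0 0 0 0

no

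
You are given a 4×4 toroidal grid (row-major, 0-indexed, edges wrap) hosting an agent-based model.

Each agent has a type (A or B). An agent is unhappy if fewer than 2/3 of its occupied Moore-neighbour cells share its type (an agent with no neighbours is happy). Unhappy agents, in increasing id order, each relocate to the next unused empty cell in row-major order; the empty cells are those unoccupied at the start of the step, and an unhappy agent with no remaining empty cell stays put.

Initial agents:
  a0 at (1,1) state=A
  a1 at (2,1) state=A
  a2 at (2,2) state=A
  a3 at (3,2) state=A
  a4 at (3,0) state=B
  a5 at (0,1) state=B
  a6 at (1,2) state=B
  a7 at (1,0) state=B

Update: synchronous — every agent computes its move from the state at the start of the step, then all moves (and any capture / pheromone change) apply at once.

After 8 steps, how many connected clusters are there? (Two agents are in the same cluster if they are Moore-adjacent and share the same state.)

2

t=1: a0@(0,0):A a1@(0,2):A a2@(2,2):A a3@(3,2):A a4@(0,3):B a5@(1,3):B a6@(2,0):B a7@(2,3):B
t=2: a0@(0,1):A a1@(1,0):A a2@(1,1):A a3@(1,2):A a4@(2,1):B a5@(3,0):B a6@(2,0):B a7@(3,1):B
t=3: a0@(0,0):A a1@(0,2):A a2@(0,3):A a3@(1,2):A a4@(1,3):B a5@(3,0):B a6@(2,2):B a7@(3,1):B
t=4: a0@(0,1):A a1@(1,0):A a2@(1,1):A a3@(2,0):A a4@(2,1):B a5@(2,3):B a6@(2,2):B a7@(3,2):B
t=5: a0@(0,1):A a1@(0,0):A a2@(0,2):A a3@(0,3):A a4@(1,2):B a5@(1,3):B a6@(2,2):B a7@(3,2):B
t=6: a0@(1,0):A a1@(0,0):A a2@(1,1):A a3@(2,0):A a4@(2,1):B a5@(2,3):B a6@(2,2):B a7@(3,0):B
t=7: a0@(0,1):A a1@(0,0):A a2@(0,2):A a3@(0,3):A a4@(1,2):B a5@(1,3):B a6@(2,2):B a7@(3,1):B
t=8: a0@(1,0):A a1@(1,1):A a2@(2,0):A a3@(2,1):A a4@(2,3):B a5@(3,0):B a6@(2,2):B a7@(3,2):B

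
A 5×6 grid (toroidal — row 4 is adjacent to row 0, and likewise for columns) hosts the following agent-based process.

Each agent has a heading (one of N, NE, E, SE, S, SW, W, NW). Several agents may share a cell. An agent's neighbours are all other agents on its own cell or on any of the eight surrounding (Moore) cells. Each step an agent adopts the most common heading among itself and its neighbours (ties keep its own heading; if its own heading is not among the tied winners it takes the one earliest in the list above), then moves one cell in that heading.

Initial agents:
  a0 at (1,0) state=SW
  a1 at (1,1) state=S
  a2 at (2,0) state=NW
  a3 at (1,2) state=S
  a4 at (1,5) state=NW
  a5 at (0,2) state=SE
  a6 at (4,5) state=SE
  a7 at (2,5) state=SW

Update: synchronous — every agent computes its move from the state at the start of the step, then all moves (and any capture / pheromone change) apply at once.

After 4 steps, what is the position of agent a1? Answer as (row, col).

(0, 1)

t=1: a0@(2,5):SW a1@(2,1):S a2@(1,5):NW a3@(2,2):S a4@(0,4):NW a5@(1,2):S a6@(0,0):SE a7@(3,4):SW
t=2: a0@(3,4):SW a1@(3,1):S a2@(0,4):NW a3@(3,2):S a4@(4,3):NW a5@(2,2):S a6@(1,1):SE a7@(4,3):SW
t=3: a0@(4,3):SW a1@(4,1):S a2@(4,3):NW a3@(4,2):S a4@(3,2):NW a5@(3,2):S a6@(2,2):SE a7@(0,2):SW
t=4: a0@(0,2):SW a1@(0,1):S a2@(3,2):NW a3@(0,2):S a4@(4,2):S a5@(4,2):S a6@(3,3):SE a7@(1,1):SW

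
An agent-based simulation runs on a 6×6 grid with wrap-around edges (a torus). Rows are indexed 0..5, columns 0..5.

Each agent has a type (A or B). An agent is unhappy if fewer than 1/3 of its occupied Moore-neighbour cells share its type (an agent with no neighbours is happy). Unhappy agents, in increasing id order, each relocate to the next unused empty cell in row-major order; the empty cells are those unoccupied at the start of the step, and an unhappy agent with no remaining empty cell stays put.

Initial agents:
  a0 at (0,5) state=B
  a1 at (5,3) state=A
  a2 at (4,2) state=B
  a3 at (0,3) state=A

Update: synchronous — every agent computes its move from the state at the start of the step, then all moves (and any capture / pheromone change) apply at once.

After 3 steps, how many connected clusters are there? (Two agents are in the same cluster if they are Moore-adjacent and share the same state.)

2

t=1: a0@(0,5):B a1@(5,3):A a2@(0,0):B a3@(0,3):A
t=2: (unchanged — steady state)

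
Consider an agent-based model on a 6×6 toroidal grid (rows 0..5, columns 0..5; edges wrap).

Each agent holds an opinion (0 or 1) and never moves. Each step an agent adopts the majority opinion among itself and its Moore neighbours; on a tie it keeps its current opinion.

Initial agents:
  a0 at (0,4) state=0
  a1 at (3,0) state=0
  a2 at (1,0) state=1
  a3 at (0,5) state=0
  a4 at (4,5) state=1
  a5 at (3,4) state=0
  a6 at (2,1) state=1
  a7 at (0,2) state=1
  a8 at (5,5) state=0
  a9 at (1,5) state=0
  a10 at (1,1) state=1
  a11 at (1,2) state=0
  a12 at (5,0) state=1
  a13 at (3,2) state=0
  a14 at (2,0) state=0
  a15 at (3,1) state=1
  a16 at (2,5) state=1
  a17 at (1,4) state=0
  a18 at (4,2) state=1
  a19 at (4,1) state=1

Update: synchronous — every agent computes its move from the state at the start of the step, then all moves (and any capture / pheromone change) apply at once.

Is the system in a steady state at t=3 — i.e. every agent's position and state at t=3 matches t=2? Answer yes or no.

t=1: a0@(0,4):0 a1@(3,0):1 a2@(1,0):1 a3@(0,5):0 a4@(4,5):0 a5@(3,4):1 a6@(2,1):1 a7@(0,2):1 a8@(5,5):0 a9@(1,5):0 a10@(1,1):1 a11@(1,2):1 a12@(5,0):1 a13@(3,2):1 a14@(2,0):1 a15@(3,1):1 a16@(2,5):0 a17@(1,4):0 a18@(4,2):1 a19@(4,1):1
t=2: a0@(0,4):0 a1@(3,0):1 a2@(1,0):1 a3@(0,5):0 a4@(4,5):1 a5@(3,4):0 a6@(2,1):1 a7@(0,2):1 a8@(5,5):0 a9@(1,5):0 a10@(1,1):1 a11@(1,2):1 a12@(5,0):0 a13@(3,2):1 a14@(2,0):1 a15@(3,1):1 a16@(2,5):1 a17@(1,4):0 a18@(4,2):1 a19@(4,1):1
t=3: a0@(0,4):0 a1@(3,0):1 a2@(1,0):1 a3@(0,5):0 a4@(4,5):0 a5@(3,4):1 a6@(2,1):1 a7@(0,2):1 a8@(5,5):0 a9@(1,5):0 a10@(1,1):1 a11@(1,2):1 a12@(5,0):0 a13@(3,2):1 a14@(2,0):1 a15@(3,1):1 a16@(2,5):1 a17@(1,4):0 a18@(4,2):1 a19@(4,1):1

no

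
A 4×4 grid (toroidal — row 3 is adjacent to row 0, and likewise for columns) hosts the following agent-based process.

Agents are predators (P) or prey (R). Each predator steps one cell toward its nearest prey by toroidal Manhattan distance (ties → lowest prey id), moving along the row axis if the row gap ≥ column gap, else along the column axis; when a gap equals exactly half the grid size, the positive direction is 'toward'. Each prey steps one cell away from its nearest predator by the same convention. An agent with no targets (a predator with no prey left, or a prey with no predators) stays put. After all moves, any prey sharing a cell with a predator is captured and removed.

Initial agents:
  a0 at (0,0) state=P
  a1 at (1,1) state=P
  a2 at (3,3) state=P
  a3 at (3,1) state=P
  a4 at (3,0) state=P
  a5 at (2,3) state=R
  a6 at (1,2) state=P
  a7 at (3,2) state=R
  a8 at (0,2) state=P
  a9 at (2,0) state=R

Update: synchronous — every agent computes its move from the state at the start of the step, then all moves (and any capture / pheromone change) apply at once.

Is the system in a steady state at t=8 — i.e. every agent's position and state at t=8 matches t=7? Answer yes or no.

t=1: a0@(1,0):P a1@(2,1):P a2@(2,3):P a3@(3,2):P a4@(2,0):P a5@(1,3):R a6@(2,2):P a7@(3,1):R a8@(3,2):P
t=2: a0@(1,3):P a1@(3,1):P a2@(1,3):P a3@(3,1):P a4@(1,0):P a6@(1,2):P a7@(0,1):R a8@(3,1):P
t=3: a0@(1,0):P a1@(0,1):P a2@(1,0):P a3@(0,1):P a4@(0,0):P a6@(0,2):P a7@(1,1):R a8@(0,1):P
t=4: a0@(1,1):P a1@(1,1):P a2@(1,1):P a3@(1,1):P a4@(1,0):P a6@(1,2):P a8@(1,1):P
t=5: (unchanged — steady state)

yes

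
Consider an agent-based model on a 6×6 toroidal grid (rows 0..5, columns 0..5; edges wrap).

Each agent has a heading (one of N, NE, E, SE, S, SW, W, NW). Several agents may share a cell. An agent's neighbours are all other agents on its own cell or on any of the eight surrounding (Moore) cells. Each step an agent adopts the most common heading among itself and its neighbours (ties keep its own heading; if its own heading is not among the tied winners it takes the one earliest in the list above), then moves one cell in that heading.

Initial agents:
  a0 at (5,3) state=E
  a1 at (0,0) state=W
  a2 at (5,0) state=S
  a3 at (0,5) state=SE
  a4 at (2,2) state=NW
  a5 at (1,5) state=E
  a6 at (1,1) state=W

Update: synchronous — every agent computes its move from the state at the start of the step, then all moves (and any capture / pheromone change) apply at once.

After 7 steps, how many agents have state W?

7

t=1: a0@(5,4):E a1@(0,5):W a2@(0,0):S a3@(1,0):SE a4@(1,1):NW a5@(1,0):E a6@(1,0):W
t=2: a0@(5,5):E a1@(0,4):W a2@(0,5):W a3@(1,5):W a4@(0,0):NW a5@(1,5):W a6@(1,5):W
t=3: a0@(5,4):W a1@(0,3):W a2@(0,4):W a3@(1,4):W a4@(0,5):W a5@(1,4):W a6@(1,4):W
t=4: a0@(5,3):W a1@(0,2):W a2@(0,3):W a3@(1,3):W a4@(0,4):W a5@(1,3):W a6@(1,3):W
t=5: a0@(5,2):W a1@(0,1):W a2@(0,2):W a3@(1,2):W a4@(0,3):W a5@(1,2):W a6@(1,2):W
t=6: a0@(5,1):W a1@(0,0):W a2@(0,1):W a3@(1,1):W a4@(0,2):W a5@(1,1):W a6@(1,1):W
t=7: a0@(5,0):W a1@(0,5):W a2@(0,0):W a3@(1,0):W a4@(0,1):W a5@(1,0):W a6@(1,0):W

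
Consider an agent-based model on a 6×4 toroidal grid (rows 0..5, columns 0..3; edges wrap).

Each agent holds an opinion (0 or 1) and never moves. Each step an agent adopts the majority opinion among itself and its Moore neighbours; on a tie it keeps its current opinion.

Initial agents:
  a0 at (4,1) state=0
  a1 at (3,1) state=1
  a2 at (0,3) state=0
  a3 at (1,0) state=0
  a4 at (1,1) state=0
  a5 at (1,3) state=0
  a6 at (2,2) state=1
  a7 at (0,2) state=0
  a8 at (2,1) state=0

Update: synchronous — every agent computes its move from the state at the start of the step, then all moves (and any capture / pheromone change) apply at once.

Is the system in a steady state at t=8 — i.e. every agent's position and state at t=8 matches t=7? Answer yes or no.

t=1: a0@(4,1):0 a1@(3,1):1 a2@(0,3):0 a3@(1,0):0 a4@(1,1):0 a5@(1,3):0 a6@(2,2):0 a7@(0,2):0 a8@(2,1):0
t=2: a0@(4,1):0 a1@(3,1):0 a2@(0,3):0 a3@(1,0):0 a4@(1,1):0 a5@(1,3):0 a6@(2,2):0 a7@(0,2):0 a8@(2,1):0
t=3: (unchanged — steady state)

yes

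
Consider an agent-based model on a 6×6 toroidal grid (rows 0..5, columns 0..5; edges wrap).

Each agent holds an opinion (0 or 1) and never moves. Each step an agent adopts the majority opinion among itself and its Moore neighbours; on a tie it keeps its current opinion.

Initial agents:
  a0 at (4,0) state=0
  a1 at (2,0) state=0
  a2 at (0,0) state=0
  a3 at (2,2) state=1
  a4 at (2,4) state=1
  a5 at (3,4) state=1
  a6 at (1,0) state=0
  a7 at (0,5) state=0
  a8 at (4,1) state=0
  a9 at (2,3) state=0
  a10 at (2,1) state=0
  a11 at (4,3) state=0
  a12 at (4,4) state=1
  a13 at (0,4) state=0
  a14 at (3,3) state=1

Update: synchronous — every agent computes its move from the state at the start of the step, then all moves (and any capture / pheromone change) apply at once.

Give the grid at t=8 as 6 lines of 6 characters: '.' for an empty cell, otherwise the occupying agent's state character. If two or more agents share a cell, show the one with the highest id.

0...00
0.....
00111.
...11.
00.11.
......

t=1: a0@(4,0):0 a1@(2,0):0 a2@(0,0):0 a3@(2,2):1 a4@(2,4):1 a5@(3,4):1 a6@(1,0):0 a7@(0,5):0 a8@(4,1):0 a9@(2,3):1 a10@(2,1):0 a11@(4,3):1 a12@(4,4):1 a13@(0,4):0 a14@(3,3):1
t=2: (unchanged — steady state)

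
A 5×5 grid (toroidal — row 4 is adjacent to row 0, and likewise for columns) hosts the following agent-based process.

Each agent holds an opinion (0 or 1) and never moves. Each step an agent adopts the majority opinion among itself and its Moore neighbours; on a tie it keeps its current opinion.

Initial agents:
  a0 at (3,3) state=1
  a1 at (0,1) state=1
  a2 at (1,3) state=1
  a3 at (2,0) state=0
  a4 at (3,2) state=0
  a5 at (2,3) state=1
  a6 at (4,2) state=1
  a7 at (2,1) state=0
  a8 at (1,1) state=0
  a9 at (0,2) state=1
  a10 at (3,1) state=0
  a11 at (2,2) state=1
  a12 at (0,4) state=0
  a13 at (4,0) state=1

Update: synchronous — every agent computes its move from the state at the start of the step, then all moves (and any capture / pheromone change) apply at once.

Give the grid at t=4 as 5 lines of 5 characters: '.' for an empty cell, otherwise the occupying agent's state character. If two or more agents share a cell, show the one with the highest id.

.11.1
.0.1.
0011.
.111.
1.1..

t=1: a0@(3,3):1 a1@(0,1):1 a2@(1,3):1 a3@(2,0):0 a4@(3,2):1 a5@(2,3):1 a6@(4,2):1 a7@(2,1):0 a8@(1,1):0 a9@(0,2):1 a10@(3,1):0 a11@(2,2):1 a12@(0,4):1 a13@(4,0):1
t=2: a0@(3,3):1 a1@(0,1):1 a2@(1,3):1 a3@(2,0):0 a4@(3,2):1 a5@(2,3):1 a6@(4,2):1 a7@(2,1):0 a8@(1,1):0 a9@(0,2):1 a10@(3,1):1 a11@(2,2):1 a12@(0,4):1 a13@(4,0):1
t=3: (unchanged — steady state)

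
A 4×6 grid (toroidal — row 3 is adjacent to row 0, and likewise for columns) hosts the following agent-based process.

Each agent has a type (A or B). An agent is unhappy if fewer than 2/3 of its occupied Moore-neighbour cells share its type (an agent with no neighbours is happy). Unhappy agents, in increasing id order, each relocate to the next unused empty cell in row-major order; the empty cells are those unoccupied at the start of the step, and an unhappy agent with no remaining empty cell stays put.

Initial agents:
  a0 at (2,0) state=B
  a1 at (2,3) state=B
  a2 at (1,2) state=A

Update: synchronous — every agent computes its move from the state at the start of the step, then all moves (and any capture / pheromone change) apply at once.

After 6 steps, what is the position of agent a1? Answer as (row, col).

t=1: a0@(2,0):B a1@(0,0):B a2@(0,1):A
t=2: a0@(2,0):B a1@(0,2):B a2@(0,3):A
t=3: a0@(2,0):B a1@(0,0):B a2@(0,1):A
t=4: a0@(2,0):B a1@(0,2):B a2@(0,3):A
t=5: a0@(2,0):B a1@(0,0):B a2@(0,1):A
t=6: a0@(2,0):B a1@(0,2):B a2@(0,3):A

(0, 2)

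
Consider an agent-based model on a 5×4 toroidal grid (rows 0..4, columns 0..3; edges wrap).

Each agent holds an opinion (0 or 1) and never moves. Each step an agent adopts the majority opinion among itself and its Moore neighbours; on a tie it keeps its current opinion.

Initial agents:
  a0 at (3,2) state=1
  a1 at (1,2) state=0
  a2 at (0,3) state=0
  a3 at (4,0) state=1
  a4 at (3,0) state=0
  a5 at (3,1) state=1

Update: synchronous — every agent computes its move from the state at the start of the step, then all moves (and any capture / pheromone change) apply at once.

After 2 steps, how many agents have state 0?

2

t=1: a0@(3,2):1 a1@(1,2):0 a2@(0,3):0 a3@(4,0):1 a4@(3,0):1 a5@(3,1):1
t=2: (unchanged — steady state)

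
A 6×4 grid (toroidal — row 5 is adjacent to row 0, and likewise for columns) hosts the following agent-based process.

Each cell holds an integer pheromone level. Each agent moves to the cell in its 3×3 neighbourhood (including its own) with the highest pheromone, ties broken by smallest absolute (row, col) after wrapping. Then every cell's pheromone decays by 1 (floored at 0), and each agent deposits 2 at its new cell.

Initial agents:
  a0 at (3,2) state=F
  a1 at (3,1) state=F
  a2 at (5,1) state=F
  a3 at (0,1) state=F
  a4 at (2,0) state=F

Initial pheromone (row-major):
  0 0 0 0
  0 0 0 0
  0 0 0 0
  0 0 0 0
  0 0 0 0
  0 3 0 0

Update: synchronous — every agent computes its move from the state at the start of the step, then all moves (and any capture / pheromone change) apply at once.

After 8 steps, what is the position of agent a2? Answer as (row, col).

(5, 1)

t=1: a0@(2,1) a1@(2,0) a2@(5,1) a3@(5,1) a4@(1,0) | pheromone: 0 0 0 0 / 2 0 0 0 / 2 2 0 0 / 0 0 0 0 / 0 0 0 0 / 0 6 0 0
t=2: a0@(1,0) a1@(1,0) a2@(5,1) a3@(5,1) a4@(1,0) | pheromone: 0 0 0 0 / 7 0 0 0 / 1 1 0 0 / 0 0 0 0 / 0 0 0 0 / 0 9 0 0
t=3: a0@(1,0) a1@(1,0) a2@(5,1) a3@(5,1) a4@(1,0) | pheromone: 0 0 0 0 / 12 0 0 0 / 0 0 0 0 / 0 0 0 0 / 0 0 0 0 / 0 12 0 0
t=4: a0@(1,0) a1@(1,0) a2@(5,1) a3@(5,1) a4@(1,0) | pheromone: 0 0 0 0 / 17 0 0 0 / 0 0 0 0 / 0 0 0 0 / 0 0 0 0 / 0 15 0 0
t=5: a0@(1,0) a1@(1,0) a2@(5,1) a3@(5,1) a4@(1,0) | pheromone: 0 0 0 0 / 22 0 0 0 / 0 0 0 0 / 0 0 0 0 / 0 0 0 0 / 0 18 0 0
t=6: a0@(1,0) a1@(1,0) a2@(5,1) a3@(5,1) a4@(1,0) | pheromone: 0 0 0 0 / 27 0 0 0 / 0 0 0 0 / 0 0 0 0 / 0 0 0 0 / 0 21 0 0
t=7: a0@(1,0) a1@(1,0) a2@(5,1) a3@(5,1) a4@(1,0) | pheromone: 0 0 0 0 / 32 0 0 0 / 0 0 0 0 / 0 0 0 0 / 0 0 0 0 / 0 24 0 0
t=8: a0@(1,0) a1@(1,0) a2@(5,1) a3@(5,1) a4@(1,0) | pheromone: 0 0 0 0 / 37 0 0 0 / 0 0 0 0 / 0 0 0 0 / 0 0 0 0 / 0 27 0 0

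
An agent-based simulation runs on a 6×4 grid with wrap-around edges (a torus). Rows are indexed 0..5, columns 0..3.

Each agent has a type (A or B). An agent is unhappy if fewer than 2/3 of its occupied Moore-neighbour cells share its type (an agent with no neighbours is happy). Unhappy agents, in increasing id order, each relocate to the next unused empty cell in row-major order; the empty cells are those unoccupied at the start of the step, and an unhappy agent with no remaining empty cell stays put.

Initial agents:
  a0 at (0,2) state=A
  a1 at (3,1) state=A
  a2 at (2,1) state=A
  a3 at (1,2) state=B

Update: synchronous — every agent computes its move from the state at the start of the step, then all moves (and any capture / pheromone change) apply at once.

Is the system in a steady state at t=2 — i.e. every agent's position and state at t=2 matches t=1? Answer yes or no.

no

t=1: a0@(0,0):A a1@(3,1):A a2@(0,1):A a3@(0,3):B
t=2: a0@(0,2):A a1@(3,1):A a2@(0,1):A a3@(1,0):B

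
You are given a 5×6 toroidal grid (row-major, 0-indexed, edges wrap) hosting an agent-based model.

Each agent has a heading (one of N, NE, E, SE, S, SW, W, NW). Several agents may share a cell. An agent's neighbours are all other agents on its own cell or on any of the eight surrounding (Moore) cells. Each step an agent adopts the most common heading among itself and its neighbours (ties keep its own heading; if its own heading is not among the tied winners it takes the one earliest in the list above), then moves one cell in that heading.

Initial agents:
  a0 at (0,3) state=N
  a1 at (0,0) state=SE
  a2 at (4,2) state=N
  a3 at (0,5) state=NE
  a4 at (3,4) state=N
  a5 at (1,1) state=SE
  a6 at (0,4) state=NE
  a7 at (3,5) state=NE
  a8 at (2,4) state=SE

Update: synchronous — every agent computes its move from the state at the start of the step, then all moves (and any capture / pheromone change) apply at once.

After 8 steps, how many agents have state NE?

t=1: a0@(4,3):N a1@(1,1):SE a2@(3,2):N a3@(4,0):NE a4@(2,4):N a5@(2,2):SE a6@(4,5):NE a7@(2,0):NE a8@(3,5):SE
t=2: a0@(3,3):N a1@(2,2):SE a2@(2,2):N a3@(3,1):NE a4@(1,4):N a5@(3,3):SE a6@(3,0):NE a7@(3,1):SE a8@(2,0):NE
t=3: a0@(2,3):N a1@(3,3):SE a2@(3,3):SE a3@(2,2):NE a4@(0,4):N a5@(4,4):SE a6@(2,1):NE a7@(2,2):NE a8@(1,1):NE
t=4: a0@(1,4):NE a1@(4,4):SE a2@(4,4):SE a3@(1,3):NE a4@(4,4):N a5@(0,5):SE a6@(1,2):NE a7@(1,3):NE a8@(0,2):NE
t=5: a0@(0,5):NE a1@(0,5):SE a2@(0,5):SE a3@(0,4):NE a4@(0,5):SE a5@(1,0):SE a6@(0,3):NE a7@(0,4):NE a8@(4,3):NE
t=6: a0@(1,0):SE a1@(1,0):SE a2@(1,0):SE a3@(4,5):NE a4@(1,0):SE a5@(2,1):SE a6@(4,4):NE a7@(4,5):NE a8@(3,4):NE
t=7: a0@(2,1):SE a1@(2,1):SE a2@(2,1):SE a3@(3,0):NE a4@(2,1):SE a5@(3,2):SE a6@(3,5):NE a7@(3,0):NE a8@(2,5):NE
t=8: a0@(3,2):SE a1@(3,2):SE a2@(3,2):SE a3@(2,1):NE a4@(3,2):SE a5@(4,3):SE a6@(2,0):NE a7@(2,1):NE a8@(1,0):NE

4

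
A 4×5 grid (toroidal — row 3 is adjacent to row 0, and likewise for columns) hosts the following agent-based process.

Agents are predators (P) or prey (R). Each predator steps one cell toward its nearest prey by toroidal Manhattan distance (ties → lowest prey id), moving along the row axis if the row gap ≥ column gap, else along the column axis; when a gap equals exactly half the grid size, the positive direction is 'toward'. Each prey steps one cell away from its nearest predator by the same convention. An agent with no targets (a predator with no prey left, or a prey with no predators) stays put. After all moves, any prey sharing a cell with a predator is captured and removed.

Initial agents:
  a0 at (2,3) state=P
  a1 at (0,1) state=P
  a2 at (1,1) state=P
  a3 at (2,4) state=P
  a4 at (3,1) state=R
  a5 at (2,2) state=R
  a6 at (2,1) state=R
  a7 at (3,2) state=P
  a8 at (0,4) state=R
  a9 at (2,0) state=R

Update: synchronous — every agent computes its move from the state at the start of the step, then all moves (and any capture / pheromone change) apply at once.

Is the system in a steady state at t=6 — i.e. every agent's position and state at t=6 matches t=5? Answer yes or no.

t=1: a0@(2,2):P a1@(3,1):P a2@(2,1):P a3@(2,0):P a7@(3,1):P a8@(0,3):R
t=2: a0@(3,2):P a1@(3,2):P a2@(3,1):P a3@(3,0):P a7@(3,2):P a8@(3,3):R
t=3: a0@(3,3):P a1@(3,3):P a2@(3,2):P a3@(3,4):P a7@(3,3):P
t=4: (unchanged — steady state)

yes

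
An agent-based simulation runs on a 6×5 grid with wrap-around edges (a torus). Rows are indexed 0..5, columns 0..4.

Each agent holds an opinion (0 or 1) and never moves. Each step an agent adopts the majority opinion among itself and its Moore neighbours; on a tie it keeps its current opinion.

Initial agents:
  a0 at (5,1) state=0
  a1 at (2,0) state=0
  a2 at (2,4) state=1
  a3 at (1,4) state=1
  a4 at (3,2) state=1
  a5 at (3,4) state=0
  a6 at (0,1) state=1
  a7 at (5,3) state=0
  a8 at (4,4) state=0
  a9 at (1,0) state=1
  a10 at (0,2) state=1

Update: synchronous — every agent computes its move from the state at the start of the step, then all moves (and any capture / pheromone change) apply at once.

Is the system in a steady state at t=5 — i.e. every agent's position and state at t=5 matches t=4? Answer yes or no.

yes

t=1: a0@(5,1):1 a1@(2,0):1 a2@(2,4):1 a3@(1,4):1 a4@(3,2):1 a5@(3,4):0 a6@(0,1):1 a7@(5,3):0 a8@(4,4):0 a9@(1,0):1 a10@(0,2):1
t=2: (unchanged — steady state)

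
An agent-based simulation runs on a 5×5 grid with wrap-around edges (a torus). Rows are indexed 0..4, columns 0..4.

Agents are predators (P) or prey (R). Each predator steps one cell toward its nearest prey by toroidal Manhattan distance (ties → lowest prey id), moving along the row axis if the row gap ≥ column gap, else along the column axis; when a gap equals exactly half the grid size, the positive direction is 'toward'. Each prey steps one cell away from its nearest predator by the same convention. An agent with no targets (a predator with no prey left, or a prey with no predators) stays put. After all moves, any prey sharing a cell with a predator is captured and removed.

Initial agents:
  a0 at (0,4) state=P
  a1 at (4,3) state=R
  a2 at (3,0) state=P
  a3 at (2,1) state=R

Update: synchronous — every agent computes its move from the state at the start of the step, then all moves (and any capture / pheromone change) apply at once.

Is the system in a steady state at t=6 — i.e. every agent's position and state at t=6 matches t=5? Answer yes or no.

t=1: a0@(4,4):P a1@(3,3):R a2@(2,0):P a3@(1,1):R
t=2: a0@(3,4):P a1@(2,3):R a2@(1,0):P a3@(0,1):R
t=3: a0@(2,4):P a1@(1,3):R a2@(0,0):P a3@(4,1):R
t=4: a0@(1,4):P a1@(0,3):R a2@(4,0):P a3@(3,1):R
t=5: a0@(0,4):P a1@(4,3):R a2@(3,0):P a3@(2,1):R
t=6: a0@(4,4):P a1@(3,3):R a2@(2,0):P a3@(1,1):R

no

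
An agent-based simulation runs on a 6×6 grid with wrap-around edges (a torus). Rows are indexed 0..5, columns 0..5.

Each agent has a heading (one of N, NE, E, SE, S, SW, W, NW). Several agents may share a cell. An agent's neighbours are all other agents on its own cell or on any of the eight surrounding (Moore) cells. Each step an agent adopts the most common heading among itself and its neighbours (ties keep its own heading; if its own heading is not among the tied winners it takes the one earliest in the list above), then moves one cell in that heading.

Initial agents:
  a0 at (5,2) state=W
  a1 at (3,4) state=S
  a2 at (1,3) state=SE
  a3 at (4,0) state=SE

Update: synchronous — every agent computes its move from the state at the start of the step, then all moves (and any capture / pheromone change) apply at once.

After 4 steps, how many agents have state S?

1

t=1: a0@(5,1):W a1@(4,4):S a2@(2,4):SE a3@(5,1):SE
t=2: a0@(5,0):W a1@(5,4):S a2@(3,5):SE a3@(0,2):SE
t=3: a0@(5,5):W a1@(0,4):S a2@(4,0):SE a3@(1,3):SE
t=4: a0@(5,4):W a1@(1,4):S a2@(5,1):SE a3@(2,4):SE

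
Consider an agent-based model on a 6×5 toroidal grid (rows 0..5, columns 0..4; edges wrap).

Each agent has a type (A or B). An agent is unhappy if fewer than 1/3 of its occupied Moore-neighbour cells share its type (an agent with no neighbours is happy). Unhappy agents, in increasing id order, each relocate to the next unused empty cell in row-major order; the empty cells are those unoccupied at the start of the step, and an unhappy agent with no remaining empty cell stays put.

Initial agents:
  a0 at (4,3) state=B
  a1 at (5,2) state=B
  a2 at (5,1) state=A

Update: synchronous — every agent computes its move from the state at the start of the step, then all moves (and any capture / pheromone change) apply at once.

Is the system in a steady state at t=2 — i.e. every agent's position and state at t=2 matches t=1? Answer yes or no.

yes

t=1: a0@(4,3):B a1@(5,2):B a2@(0,0):A
t=2: (unchanged — steady state)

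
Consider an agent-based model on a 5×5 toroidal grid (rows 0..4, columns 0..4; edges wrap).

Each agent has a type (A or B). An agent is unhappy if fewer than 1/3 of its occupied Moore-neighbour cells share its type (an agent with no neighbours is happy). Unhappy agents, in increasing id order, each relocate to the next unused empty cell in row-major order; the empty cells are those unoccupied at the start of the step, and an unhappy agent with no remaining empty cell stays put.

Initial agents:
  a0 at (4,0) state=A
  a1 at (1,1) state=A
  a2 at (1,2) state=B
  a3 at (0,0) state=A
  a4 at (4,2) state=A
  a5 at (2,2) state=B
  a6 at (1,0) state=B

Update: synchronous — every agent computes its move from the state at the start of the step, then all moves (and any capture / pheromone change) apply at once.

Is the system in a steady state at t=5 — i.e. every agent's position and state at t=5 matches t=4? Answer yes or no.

t=1: a0@(4,0):A a1@(0,1):A a2@(1,2):B a3@(0,0):A a4@(4,2):A a5@(2,2):B a6@(0,2):B
t=2: (unchanged — steady state)

yes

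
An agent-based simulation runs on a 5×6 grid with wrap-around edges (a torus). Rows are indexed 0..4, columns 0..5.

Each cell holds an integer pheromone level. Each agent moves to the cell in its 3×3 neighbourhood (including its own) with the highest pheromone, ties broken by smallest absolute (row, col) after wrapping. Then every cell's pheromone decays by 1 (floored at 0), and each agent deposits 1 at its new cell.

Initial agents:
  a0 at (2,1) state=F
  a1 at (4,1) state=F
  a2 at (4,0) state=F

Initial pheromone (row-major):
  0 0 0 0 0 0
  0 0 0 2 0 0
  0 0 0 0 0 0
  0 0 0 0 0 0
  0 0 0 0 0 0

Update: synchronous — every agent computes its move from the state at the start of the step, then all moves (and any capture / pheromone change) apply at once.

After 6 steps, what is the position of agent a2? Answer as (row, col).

t=1: a0@(1,0) a1@(0,0) a2@(0,0) | pheromone: 2 0 0 0 0 0 / 1 0 0 1 0 0 / 0 0 0 0 0 0 / 0 0 0 0 0 0 / 0 0 0 0 0 0
t=2: a0@(0,0) a1@(0,0) a2@(0,0) | pheromone: 4 0 0 0 0 0 / 0 0 0 0 0 0 / 0 0 0 0 0 0 / 0 0 0 0 0 0 / 0 0 0 0 0 0
t=3: a0@(0,0) a1@(0,0) a2@(0,0) | pheromone: 6 0 0 0 0 0 / 0 0 0 0 0 0 / 0 0 0 0 0 0 / 0 0 0 0 0 0 / 0 0 0 0 0 0
t=4: a0@(0,0) a1@(0,0) a2@(0,0) | pheromone: 8 0 0 0 0 0 / 0 0 0 0 0 0 / 0 0 0 0 0 0 / 0 0 0 0 0 0 / 0 0 0 0 0 0
t=5: a0@(0,0) a1@(0,0) a2@(0,0) | pheromone: 10 0 0 0 0 0 / 0 0 0 0 0 0 / 0 0 0 0 0 0 / 0 0 0 0 0 0 / 0 0 0 0 0 0
t=6: a0@(0,0) a1@(0,0) a2@(0,0) | pheromone: 12 0 0 0 0 0 / 0 0 0 0 0 0 / 0 0 0 0 0 0 / 0 0 0 0 0 0 / 0 0 0 0 0 0

(0, 0)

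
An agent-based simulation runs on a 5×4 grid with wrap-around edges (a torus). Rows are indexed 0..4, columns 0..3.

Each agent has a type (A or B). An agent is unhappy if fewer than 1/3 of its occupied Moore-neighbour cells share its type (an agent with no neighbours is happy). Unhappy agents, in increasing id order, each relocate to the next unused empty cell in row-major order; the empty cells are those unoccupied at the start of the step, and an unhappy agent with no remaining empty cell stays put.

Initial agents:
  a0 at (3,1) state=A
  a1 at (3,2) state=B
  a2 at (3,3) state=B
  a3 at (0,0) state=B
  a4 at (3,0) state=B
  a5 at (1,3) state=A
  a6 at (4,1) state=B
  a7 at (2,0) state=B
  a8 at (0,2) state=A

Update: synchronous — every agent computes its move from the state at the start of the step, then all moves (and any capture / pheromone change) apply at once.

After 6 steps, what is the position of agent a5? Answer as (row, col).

(1, 3)

t=1: a0@(0,1):A a1@(3,2):B a2@(3,3):B a3@(0,0):B a4@(3,0):B a5@(1,3):A a6@(4,1):B a7@(2,0):B a8@(0,2):A
t=2: (unchanged — steady state)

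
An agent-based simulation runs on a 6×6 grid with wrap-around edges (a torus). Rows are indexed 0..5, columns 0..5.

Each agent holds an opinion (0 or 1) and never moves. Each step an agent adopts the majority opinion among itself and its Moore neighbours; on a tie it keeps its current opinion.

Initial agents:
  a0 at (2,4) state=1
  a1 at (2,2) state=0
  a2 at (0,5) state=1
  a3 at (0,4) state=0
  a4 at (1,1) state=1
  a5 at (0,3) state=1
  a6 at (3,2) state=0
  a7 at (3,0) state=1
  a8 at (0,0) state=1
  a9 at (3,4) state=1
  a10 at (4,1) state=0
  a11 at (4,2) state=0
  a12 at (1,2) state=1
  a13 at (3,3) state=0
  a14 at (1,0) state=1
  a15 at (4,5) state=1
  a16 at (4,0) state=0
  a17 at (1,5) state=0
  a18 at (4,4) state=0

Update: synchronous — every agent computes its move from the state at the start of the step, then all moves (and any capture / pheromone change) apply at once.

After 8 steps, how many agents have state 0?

7

t=1: a0@(2,4):1 a1@(2,2):0 a2@(0,5):1 a3@(0,4):0 a4@(1,1):1 a5@(0,3):1 a6@(3,2):0 a7@(3,0):1 a8@(0,0):1 a9@(3,4):1 a10@(4,1):0 a11@(4,2):0 a12@(1,2):1 a13@(3,3):0 a14@(1,0):1 a15@(4,5):1 a16@(4,0):0 a17@(1,5):1 a18@(4,4):0
t=2: a0@(2,4):1 a1@(2,2):0 a2@(0,5):1 a3@(0,4):1 a4@(1,1):1 a5@(0,3):1 a6@(3,2):0 a7@(3,0):1 a8@(0,0):1 a9@(3,4):1 a10@(4,1):0 a11@(4,2):0 a12@(1,2):1 a13@(3,3):0 a14@(1,0):1 a15@(4,5):1 a16@(4,0):0 a17@(1,5):1 a18@(4,4):0
t=3: (unchanged — steady state)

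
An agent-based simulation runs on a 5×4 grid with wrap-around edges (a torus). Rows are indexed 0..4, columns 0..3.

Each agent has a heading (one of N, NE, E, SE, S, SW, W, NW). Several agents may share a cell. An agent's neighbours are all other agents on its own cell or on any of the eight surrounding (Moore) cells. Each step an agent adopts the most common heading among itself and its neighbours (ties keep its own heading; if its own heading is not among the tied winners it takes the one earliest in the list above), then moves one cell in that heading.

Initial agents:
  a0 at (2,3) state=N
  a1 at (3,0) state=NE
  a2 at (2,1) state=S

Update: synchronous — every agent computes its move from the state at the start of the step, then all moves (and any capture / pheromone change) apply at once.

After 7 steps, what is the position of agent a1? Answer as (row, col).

(1, 3)

t=1: a0@(1,3):N a1@(2,1):NE a2@(3,1):S
t=2: a0@(0,3):N a1@(1,2):NE a2@(4,1):S
t=3: a0@(4,3):N a1@(0,3):NE a2@(0,1):S
t=4: a0@(3,3):N a1@(4,0):NE a2@(1,1):S
t=5: a0@(2,3):N a1@(3,1):NE a2@(2,1):S
t=6: a0@(1,3):N a1@(2,2):NE a2@(3,1):S
t=7: a0@(0,3):N a1@(1,3):NE a2@(4,1):S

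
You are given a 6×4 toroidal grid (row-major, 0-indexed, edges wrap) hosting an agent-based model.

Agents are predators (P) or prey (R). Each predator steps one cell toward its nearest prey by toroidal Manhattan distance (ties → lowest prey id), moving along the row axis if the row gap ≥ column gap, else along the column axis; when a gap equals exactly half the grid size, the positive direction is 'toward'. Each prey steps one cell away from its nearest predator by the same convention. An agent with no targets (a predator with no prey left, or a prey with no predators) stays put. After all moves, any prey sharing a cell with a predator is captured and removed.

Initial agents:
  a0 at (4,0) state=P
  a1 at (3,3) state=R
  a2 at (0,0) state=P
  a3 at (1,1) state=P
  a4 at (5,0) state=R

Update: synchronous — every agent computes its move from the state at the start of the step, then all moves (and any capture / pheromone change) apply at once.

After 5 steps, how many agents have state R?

2

t=1: a0@(5,0):P a1@(2,3):R a2@(5,0):P a3@(0,1):P a4@(0,0):R
t=2: a0@(0,0):P a1@(1,3):R a2@(0,0):P a3@(0,0):P a4@(1,0):R
t=3: a0@(1,0):P a1@(2,3):R a2@(1,0):P a3@(1,0):P a4@(2,0):R
t=4: a0@(2,0):P a1@(3,3):R a2@(2,0):P a3@(2,0):P a4@(3,0):R
t=5: a0@(3,0):P a1@(4,3):R a2@(3,0):P a3@(3,0):P a4@(4,0):R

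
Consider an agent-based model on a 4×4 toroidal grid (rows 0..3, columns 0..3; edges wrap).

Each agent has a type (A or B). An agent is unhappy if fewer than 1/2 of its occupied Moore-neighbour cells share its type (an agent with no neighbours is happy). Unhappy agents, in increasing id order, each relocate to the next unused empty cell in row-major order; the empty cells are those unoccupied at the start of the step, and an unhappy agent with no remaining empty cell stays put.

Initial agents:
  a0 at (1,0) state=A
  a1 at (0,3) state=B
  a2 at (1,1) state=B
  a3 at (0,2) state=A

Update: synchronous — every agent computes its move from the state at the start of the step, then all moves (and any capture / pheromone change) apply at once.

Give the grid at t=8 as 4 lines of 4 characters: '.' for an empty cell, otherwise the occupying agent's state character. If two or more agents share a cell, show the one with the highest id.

AB..
..BA
....
....

t=1: a0@(0,0):A a1@(0,1):B a2@(1,2):B a3@(1,3):A
t=2: (unchanged — steady state)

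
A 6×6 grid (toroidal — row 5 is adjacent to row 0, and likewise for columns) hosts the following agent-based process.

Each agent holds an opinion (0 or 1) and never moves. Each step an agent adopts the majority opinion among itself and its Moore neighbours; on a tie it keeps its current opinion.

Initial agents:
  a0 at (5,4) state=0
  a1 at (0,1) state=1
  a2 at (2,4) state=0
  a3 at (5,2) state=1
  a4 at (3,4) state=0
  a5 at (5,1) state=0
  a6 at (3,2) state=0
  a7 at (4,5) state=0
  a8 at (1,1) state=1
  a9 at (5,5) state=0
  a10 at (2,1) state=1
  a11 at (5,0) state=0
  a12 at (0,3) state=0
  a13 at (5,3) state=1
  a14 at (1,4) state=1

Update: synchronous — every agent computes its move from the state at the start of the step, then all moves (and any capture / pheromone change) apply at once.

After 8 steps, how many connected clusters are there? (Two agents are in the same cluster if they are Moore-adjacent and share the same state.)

3

t=1: a0@(5,4):0 a1@(0,1):1 a2@(2,4):0 a3@(5,2):1 a4@(3,4):0 a5@(5,1):0 a6@(3,2):0 a7@(4,5):0 a8@(1,1):1 a9@(5,5):0 a10@(2,1):1 a11@(5,0):0 a12@(0,3):1 a13@(5,3):1 a14@(1,4):0
t=2: (unchanged — steady state)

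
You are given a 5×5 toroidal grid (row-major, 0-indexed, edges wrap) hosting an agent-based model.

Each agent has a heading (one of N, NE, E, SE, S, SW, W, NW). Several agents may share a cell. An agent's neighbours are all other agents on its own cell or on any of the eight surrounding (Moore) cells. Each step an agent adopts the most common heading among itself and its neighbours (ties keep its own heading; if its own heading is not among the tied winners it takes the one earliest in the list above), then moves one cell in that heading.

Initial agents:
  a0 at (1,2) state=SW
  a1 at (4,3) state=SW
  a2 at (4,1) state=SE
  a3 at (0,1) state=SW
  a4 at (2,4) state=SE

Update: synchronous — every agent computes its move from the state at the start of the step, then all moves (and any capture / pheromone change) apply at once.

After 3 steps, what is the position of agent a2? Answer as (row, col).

t=1: a0@(2,1):SW a1@(0,2):SW a2@(0,2):SE a3@(1,0):SW a4@(3,0):SE
t=2: a0@(3,0):SW a1@(1,1):SW a2@(1,3):SE a3@(2,4):SW a4@(4,1):SE
t=3: a0@(4,4):SW a1@(2,0):SW a2@(2,4):SE a3@(3,3):SW a4@(0,2):SE

(2, 4)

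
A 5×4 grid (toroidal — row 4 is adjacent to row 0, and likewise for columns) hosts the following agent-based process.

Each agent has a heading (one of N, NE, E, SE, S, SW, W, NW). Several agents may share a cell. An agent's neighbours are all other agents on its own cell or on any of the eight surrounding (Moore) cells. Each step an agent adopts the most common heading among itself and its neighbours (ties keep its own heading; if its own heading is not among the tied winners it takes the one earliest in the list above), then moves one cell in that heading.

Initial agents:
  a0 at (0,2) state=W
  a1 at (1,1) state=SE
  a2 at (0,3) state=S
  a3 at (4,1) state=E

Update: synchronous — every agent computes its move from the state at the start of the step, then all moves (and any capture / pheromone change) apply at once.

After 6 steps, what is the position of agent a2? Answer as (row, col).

t=1: a0@(0,1):W a1@(2,2):SE a2@(1,3):S a3@(4,2):E
t=2: a0@(0,0):W a1@(3,3):SE a2@(2,3):S a3@(4,3):E
t=3: a0@(0,3):W a1@(4,0):SE a2@(3,3):S a3@(4,0):E
t=4: a0@(0,2):W a1@(0,1):SE a2@(4,3):S a3@(4,1):E
t=5: a0@(0,1):W a1@(1,2):SE a2@(0,3):S a3@(4,2):E
t=6: a0@(0,0):W a1@(2,3):SE a2@(1,3):S a3@(4,3):E

(1, 3)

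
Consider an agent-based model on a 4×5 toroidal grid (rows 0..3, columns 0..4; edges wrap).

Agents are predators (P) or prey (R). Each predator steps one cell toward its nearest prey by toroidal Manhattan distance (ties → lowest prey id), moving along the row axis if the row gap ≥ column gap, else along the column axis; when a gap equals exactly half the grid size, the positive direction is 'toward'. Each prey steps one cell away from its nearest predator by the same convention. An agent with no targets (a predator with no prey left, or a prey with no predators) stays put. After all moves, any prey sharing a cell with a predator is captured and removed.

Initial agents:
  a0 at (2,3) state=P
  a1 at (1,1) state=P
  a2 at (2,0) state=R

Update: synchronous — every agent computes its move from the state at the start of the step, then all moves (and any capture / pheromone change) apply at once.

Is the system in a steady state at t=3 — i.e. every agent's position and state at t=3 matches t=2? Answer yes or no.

t=1: a0@(2,4):P a1@(2,1):P
t=2: (unchanged — steady state)

yes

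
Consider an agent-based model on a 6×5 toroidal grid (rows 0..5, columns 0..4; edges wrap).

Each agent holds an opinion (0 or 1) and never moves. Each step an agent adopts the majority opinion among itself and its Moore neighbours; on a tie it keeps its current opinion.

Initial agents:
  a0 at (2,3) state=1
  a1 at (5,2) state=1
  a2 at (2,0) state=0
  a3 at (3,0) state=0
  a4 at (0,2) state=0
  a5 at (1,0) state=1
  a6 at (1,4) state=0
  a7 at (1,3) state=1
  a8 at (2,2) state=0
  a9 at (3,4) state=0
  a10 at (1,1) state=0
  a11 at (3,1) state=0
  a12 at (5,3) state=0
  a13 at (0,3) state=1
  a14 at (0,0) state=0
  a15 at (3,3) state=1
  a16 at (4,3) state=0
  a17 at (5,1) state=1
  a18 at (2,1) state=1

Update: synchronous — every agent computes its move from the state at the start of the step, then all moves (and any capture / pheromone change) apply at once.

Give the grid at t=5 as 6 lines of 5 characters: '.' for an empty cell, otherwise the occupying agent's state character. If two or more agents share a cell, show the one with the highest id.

t=1: a0@(2,3):1 a1@(5,2):1 a2@(2,0):0 a3@(3,0):0 a4@(0,2):1 a5@(1,0):0 a6@(1,4):1 a7@(1,3):1 a8@(2,2):1 a9@(3,4):0 a10@(1,1):0 a11@(3,1):0 a12@(5,3):0 a13@(0,3):1 a14@(0,0):0 a15@(3,3):0 a16@(4,3):0 a17@(5,1):1 a18@(2,1):0
t=2: a0@(2,3):1 a1@(5,2):1 a2@(2,0):0 a3@(3,0):0 a4@(0,2):1 a5@(1,0):0 a6@(1,4):1 a7@(1,3):1 a8@(2,2):0 a9@(3,4):0 a10@(1,1):0 a11@(3,1):0 a12@(5,3):1 a13@(0,3):1 a14@(0,0):0 a15@(3,3):0 a16@(4,3):0 a17@(5,1):1 a18@(2,1):0
t=3: (unchanged — steady state)

0.11.
00.11
0001.
00.00
...0.
.111.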